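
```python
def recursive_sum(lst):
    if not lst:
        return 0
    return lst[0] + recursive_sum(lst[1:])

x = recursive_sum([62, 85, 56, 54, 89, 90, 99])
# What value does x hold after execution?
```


recursive_sum([62, 85, 56, 54, 89, 90, 99])
= 62 + recursive_sum([85, 56, 54, 89, 90, 99])
= 62 + 85 + recursive_sum([56, 54, 89, 90, 99])
= 62 + 85 + 56 + recursive_sum([54, 89, 90, 99])
= 62 + 85 + 56 + 54 + recursive_sum([89, 90, 99])
= 62 + 85 + 56 + 54 + 89 + recursive_sum([90, 99])
= 62 + 85 + 56 + 54 + 89 + 90 + recursive_sum([99])
= 62 + 85 + 56 + 54 + 89 + 90 + 99 + recursive_sum([])
= 62 + 85 + 56 + 54 + 89 + 90 + 99 + 0
= 535


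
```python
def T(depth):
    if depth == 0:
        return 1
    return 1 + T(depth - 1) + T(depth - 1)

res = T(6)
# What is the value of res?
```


T(6)
= 1 + T(5) + T(5)
= 1 + 2 * T(5)
T(k) = 2^(k+1) - 1
T(0) = 1
T(1) = 3
T(2) = 7
T(3) = 15
T(4) = 31
T(6) = 2^7 - 1 = 127


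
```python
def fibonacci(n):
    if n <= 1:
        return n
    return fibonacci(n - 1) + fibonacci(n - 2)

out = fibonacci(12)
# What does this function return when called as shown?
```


fibonacci(12)
= fibonacci(11) + fibonacci(10)
= (fibonacci(10) + fibonacci(9)) + fibonacci(10)
Computing bottom-up: fibonacci(0)=0, fibonacci(1)=1, fibonacci(2)=1, fibonacci(3)=2, fibonacci(4)=3, fibonacci(5)=5, fibonacci(6)=8, fibonacci(7)=13, fibonacci(8)=21, fibonacci(9)=34, fibonacci(10)=55, fibonacci(11)=89, fibonacci(12)=144
= 144


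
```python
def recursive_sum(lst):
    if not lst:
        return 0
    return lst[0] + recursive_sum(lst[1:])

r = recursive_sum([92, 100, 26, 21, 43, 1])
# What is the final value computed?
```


recursive_sum([92, 100, 26, 21, 43, 1])
= 92 + recursive_sum([100, 26, 21, 43, 1])
= 92 + 100 + recursive_sum([26, 21, 43, 1])
= 92 + 100 + 26 + recursive_sum([21, 43, 1])
= 92 + 100 + 26 + 21 + recursive_sum([43, 1])
= 92 + 100 + 26 + 21 + 43 + recursive_sum([1])
= 92 + 100 + 26 + 21 + 43 + 1 + recursive_sum([])
= 92 + 100 + 26 + 21 + 43 + 1 + 0
= 283


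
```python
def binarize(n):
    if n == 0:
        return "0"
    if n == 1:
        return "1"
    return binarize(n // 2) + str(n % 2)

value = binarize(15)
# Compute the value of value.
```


binarize(15)
= binarize(7) + "1"
= binarize(3) + "1" + "1"
= binarize(1) + "1" + "1" + "1"
= "1" + "1" + "1" + "1"
= "1111"


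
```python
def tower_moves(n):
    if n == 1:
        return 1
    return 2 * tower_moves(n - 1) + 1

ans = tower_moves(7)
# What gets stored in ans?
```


tower_moves(7)
= 2 * tower_moves(6) + 1
= 2 * (2 * tower_moves(5) + 1) + 1
= 2 * (2 * (2 * tower_moves(4) + 1) + 1) + 1
= 2 * (2 * (2 * (2 * tower_moves(3) + 1) + 1) + 1) + 1
= 2 * (2 * (2 * (2 * (2 * tower_moves(2) + 1) + 1) + 1) + 1) + 1
= 2 * (2 * (2 * (2 * (2 * (2 * tower_moves(1) + 1) + 1) + 1) + 1) + 1) + 1
Now compute bottom-up:
tower_moves(1) = 1
tower_moves(2) = 2 * 1 + 1 = 3
tower_moves(3) = 2 * 3 + 1 = 7
tower_moves(4) = 2 * 7 + 1 = 15
tower_moves(5) = 2 * 15 + 1 = 31
tower_moves(6) = 2 * 31 + 1 = 63
tower_moves(7) = 2 * 63 + 1 = 127
= 127


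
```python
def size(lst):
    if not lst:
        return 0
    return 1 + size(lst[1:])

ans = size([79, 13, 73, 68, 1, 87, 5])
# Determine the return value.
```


size([79, 13, 73, 68, 1, 87, 5])
= 1 + size([13, 73, 68, 1, 87, 5])
= 1 + 1 + size([73, 68, 1, 87, 5])
= 1 + 1 + 1 + size([68, 1, 87, 5])
= 1 + 1 + 1 + 1 + size([1, 87, 5])
= 1 + 1 + 1 + 1 + 1 + size([87, 5])
= 1 + 1 + 1 + 1 + 1 + 1 + size([5])
= 1 + 1 + 1 + 1 + 1 + 1 + 1 + size([])
= 1 + 1 + 1 + 1 + 1 + 1 + 1 + 0
= 7


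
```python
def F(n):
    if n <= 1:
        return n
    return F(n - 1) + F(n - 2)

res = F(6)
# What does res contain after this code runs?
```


F(6)
= F(5) + F(4)
= (F(4) + F(3)) + F(4)
Computing bottom-up: F(0)=0, F(1)=1, F(2)=1, F(3)=2, F(4)=3, F(5)=5, F(6)=8
= 8


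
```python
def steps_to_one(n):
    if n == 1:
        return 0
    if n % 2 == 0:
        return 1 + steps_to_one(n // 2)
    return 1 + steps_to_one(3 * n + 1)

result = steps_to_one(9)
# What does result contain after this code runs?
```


steps_to_one(9)
9 is odd -> 3*9+1 = 28 -> steps_to_one(28)
28 is even -> steps_to_one(14)
14 is even -> steps_to_one(7)
7 is odd -> 3*7+1 = 22 -> steps_to_one(22)
22 is even -> steps_to_one(11)
11 is odd -> 3*11+1 = 34 -> steps_to_one(34)
34 is even -> steps_to_one(17)
17 is odd -> 3*17+1 = 52 -> steps_to_one(52)
52 is even -> steps_to_one(26)
26 is even -> steps_to_one(13)
13 is odd -> 3*13+1 = 40 -> steps_to_one(40)
40 is even -> steps_to_one(20)
20 is even -> steps_to_one(10)
10 is even -> steps_to_one(5)
5 is odd -> 3*5+1 = 16 -> steps_to_one(16)
16 is even -> steps_to_one(8)
8 is even -> steps_to_one(4)
4 is even -> steps_to_one(2)
2 is even -> steps_to_one(1)
Reached 1 after 19 steps
= 19


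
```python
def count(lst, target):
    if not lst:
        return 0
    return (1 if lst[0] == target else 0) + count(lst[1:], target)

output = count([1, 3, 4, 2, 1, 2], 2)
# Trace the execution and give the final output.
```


count([1, 3, 4, 2, 1, 2], 2)
lst[0]=1 != 2: 0 + count([3, 4, 2, 1, 2], 2)
lst[0]=3 != 2: 0 + count([4, 2, 1, 2], 2)
lst[0]=4 != 2: 0 + count([2, 1, 2], 2)
lst[0]=2 == 2: 1 + count([1, 2], 2)
lst[0]=1 != 2: 0 + count([2], 2)
lst[0]=2 == 2: 1 + count([], 2)
= 2


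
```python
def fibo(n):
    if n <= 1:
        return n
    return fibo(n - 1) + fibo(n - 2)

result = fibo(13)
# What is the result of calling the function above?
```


fibo(13)
= fibo(12) + fibo(11)
= (fibo(11) + fibo(10)) + fibo(11)
Computing bottom-up: fibo(0)=0, fibo(1)=1, fibo(2)=1, fibo(3)=2, fibo(4)=3, fibo(5)=5, fibo(6)=8, fibo(7)=13, fibo(8)=21, fibo(9)=34, fibo(10)=55, fibo(11)=89, fibo(12)=144, fibo(13)=233
= 233


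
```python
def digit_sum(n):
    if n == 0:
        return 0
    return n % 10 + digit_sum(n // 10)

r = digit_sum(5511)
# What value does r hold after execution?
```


digit_sum(5511)
= 1 + digit_sum(551)
= 1 + 1 + digit_sum(55)
= 1 + 1 + 5 + digit_sum(5)
= 1 + 1 + 5 + 5 + digit_sum(0)
= 1 + 1 + 5 + 5 + 0
= 12


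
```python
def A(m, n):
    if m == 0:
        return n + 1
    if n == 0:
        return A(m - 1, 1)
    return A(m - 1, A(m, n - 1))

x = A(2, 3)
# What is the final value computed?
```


A(2, 3)
= A(1, A(2, 2))
First compute A(2, 2) = 7
= A(1, 7)
= 9


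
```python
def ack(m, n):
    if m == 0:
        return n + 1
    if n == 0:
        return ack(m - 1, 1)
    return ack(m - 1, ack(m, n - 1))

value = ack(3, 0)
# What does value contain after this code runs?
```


ack(3, 0)
n == 0: return ack(2, 1)
= ack(2, 1) = 5
= 5


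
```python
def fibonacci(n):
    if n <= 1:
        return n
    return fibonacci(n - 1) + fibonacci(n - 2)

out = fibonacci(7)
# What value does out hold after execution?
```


fibonacci(7)
= fibonacci(6) + fibonacci(5)
= (fibonacci(5) + fibonacci(4)) + fibonacci(5)
Computing bottom-up: fibonacci(0)=0, fibonacci(1)=1, fibonacci(2)=1, fibonacci(3)=2, fibonacci(4)=3, fibonacci(5)=5, fibonacci(6)=8, fibonacci(7)=13
= 13


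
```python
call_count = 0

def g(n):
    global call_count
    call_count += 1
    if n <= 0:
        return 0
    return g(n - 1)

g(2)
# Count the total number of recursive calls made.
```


g(2) calls g(1) calls ... calls g(0)
Total calls: 2 + 1 (for base case) = 3


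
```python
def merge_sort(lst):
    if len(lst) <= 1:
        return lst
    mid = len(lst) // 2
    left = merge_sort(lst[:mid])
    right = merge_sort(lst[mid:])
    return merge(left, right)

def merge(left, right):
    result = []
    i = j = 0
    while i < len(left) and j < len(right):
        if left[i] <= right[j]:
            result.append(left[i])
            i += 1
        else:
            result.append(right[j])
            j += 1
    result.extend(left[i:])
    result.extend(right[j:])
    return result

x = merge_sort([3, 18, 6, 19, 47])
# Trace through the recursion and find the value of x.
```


merge_sort([3, 18, 6, 19, 47])
Split into [3, 18] and [6, 19, 47]
Left sorted: [3, 18]
Right sorted: [6, 19, 47]
Merge [3, 18] and [6, 19, 47]
= [3, 6, 18, 19, 47]


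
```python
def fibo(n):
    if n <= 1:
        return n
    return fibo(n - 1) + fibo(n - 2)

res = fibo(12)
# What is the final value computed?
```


fibo(12)
= fibo(11) + fibo(10)
= (fibo(10) + fibo(9)) + fibo(10)
Computing bottom-up: fibo(0)=0, fibo(1)=1, fibo(2)=1, fibo(3)=2, fibo(4)=3, fibo(5)=5, fibo(6)=8, fibo(7)=13, fibo(8)=21, fibo(9)=34, fibo(10)=55, fibo(11)=89, fibo(12)=144
= 144


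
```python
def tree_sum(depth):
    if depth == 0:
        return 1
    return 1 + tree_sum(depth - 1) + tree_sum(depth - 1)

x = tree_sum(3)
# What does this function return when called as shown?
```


tree_sum(3)
= 1 + tree_sum(2) + tree_sum(2)
= 1 + 2 * tree_sum(2)
tree_sum(k) = 2^(k+1) - 1
tree_sum(0) = 1
tree_sum(1) = 3
tree_sum(2) = 7
tree_sum(3) = 15
tree_sum(3) = 2^4 - 1 = 15


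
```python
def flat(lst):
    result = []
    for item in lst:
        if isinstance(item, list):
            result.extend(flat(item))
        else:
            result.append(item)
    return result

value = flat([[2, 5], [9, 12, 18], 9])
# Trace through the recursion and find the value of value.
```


flat([[2, 5], [9, 12, 18], 9])
Processing each element:
  [2, 5] is a list -> flat recursively -> [2, 5]
  [9, 12, 18] is a list -> flat recursively -> [9, 12, 18]
  9 is not a list -> append 9
= [2, 5, 9, 12, 18, 9]


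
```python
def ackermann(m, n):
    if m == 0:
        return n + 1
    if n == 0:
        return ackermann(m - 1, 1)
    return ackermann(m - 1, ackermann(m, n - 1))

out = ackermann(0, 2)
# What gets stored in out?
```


ackermann(0, 2)
m == 0: return 2 + 1 = 3
= 3


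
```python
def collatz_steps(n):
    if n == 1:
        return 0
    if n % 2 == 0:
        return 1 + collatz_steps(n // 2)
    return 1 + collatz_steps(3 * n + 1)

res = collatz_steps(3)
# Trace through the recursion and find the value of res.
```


collatz_steps(3)
3 is odd -> 3*3+1 = 10 -> collatz_steps(10)
10 is even -> collatz_steps(5)
5 is odd -> 3*5+1 = 16 -> collatz_steps(16)
16 is even -> collatz_steps(8)
8 is even -> collatz_steps(4)
4 is even -> collatz_steps(2)
2 is even -> collatz_steps(1)
Reached 1 after 7 steps
= 7


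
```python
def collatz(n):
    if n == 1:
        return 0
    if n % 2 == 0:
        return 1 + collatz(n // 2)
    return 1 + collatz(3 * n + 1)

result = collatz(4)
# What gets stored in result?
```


collatz(4)
4 is even -> collatz(2)
2 is even -> collatz(1)
Reached 1 after 2 steps
= 2


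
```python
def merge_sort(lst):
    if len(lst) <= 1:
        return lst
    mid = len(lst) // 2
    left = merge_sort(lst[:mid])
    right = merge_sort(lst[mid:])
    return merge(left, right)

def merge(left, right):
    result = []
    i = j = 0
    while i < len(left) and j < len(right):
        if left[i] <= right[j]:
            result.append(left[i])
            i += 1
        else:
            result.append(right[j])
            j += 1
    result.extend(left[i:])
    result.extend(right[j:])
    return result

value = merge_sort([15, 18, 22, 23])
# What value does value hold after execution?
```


merge_sort([15, 18, 22, 23])
Split into [15, 18] and [22, 23]
Left sorted: [15, 18]
Right sorted: [22, 23]
Merge [15, 18] and [22, 23]
= [15, 18, 22, 23]


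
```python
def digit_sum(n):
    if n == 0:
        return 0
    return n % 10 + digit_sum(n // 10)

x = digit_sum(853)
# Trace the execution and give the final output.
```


digit_sum(853)
= 3 + digit_sum(85)
= 3 + 5 + digit_sum(8)
= 3 + 5 + 8 + digit_sum(0)
= 3 + 5 + 8 + 0
= 16


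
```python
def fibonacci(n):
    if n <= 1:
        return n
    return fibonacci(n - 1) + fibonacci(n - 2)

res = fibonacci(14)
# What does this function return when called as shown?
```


fibonacci(14)
= fibonacci(13) + fibonacci(12)
= (fibonacci(12) + fibonacci(11)) + fibonacci(12)
Computing bottom-up: fibonacci(0)=0, fibonacci(1)=1, fibonacci(2)=1, fibonacci(3)=2, fibonacci(4)=3, fibonacci(5)=5, fibonacci(6)=8, fibonacci(7)=13, fibonacci(8)=21, fibonacci(9)=34, fibonacci(10)=55, fibonacci(11)=89, fibonacci(12)=144, fibonacci(13)=233, fibonacci(14)=377
= 377


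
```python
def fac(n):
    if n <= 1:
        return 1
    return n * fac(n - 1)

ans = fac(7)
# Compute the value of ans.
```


fac(7)
= 7 * fac(6)
= 7 * 6 * fac(5)
= 7 * 6 * 5 * fac(4)
= 7 * 6 * 5 * 4 * fac(3)
= 7 * 6 * 5 * 4 * 3 * fac(2)
= 7 * 6 * 5 * 4 * 3 * 2 * fac(1)
= 7 * 6 * 5 * 4 * 3 * 2 * 1
= 5040


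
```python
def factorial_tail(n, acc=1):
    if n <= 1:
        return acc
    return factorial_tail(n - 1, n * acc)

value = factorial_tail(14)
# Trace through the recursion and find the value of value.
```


factorial_tail(14, 1)
= factorial_tail(13, 14 * 1) = factorial_tail(13, 14)
= factorial_tail(12, 13 * 14) = factorial_tail(12, 182)
= factorial_tail(11, 12 * 182) = factorial_tail(11, 2184)
= factorial_tail(10, 11 * 2184) = factorial_tail(10, 24024)
= factorial_tail(9, 10 * 24024) = factorial_tail(9, 240240)
= factorial_tail(8, 9 * 240240) = factorial_tail(8, 2162160)
= factorial_tail(7, 8 * 2162160) = factorial_tail(7, 17297280)
= factorial_tail(6, 7 * 17297280) = factorial_tail(6, 121080960)
= factorial_tail(5, 6 * 121080960) = factorial_tail(5, 726485760)
= factorial_tail(4, 5 * 726485760) = factorial_tail(4, 3632428800)
= factorial_tail(3, 4 * 3632428800) = factorial_tail(3, 14529715200)
= factorial_tail(2, 3 * 14529715200) = factorial_tail(2, 43589145600)
= factorial_tail(1, 2 * 43589145600) = factorial_tail(1, 87178291200)
n <= 1, return acc = 87178291200


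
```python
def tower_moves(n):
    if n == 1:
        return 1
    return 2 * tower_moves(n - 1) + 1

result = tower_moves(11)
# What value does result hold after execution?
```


tower_moves(11)
= 2 * tower_moves(10) + 1
= 2 * (2 * tower_moves(9) + 1) + 1
= 2 * (2 * (2 * tower_moves(8) + 1) + 1) + 1
= 2 * (2 * (2 * (2 * tower_moves(7) + 1) + 1) + 1) + 1
= 2 * (2 * (2 * (2 * (2 * tower_moves(6) + 1) + 1) + 1) + 1) + 1
= 2 * (2 * (2 * (2 * (2 * (2 * tower_moves(5) + 1) + 1) + 1) + 1) + 1) + 1
= 2 * (2 * (2 * (2 * (2 * (2 * (2 * tower_moves(4) + 1) + 1) + 1) + 1) + 1) + 1) + 1
= 2 * (2 * (2 * (2 * (2 * (2 * (2 * (2 * tower_moves(3) + 1) + 1) + 1) + 1) + 1) + 1) + 1) + 1
= 2 * (2 * (2 * (2 * (2 * (2 * (2 * (2 * (2 * tower_moves(2) + 1) + 1) + 1) + 1) + 1) + 1) + 1) + 1) + 1
= 2 * (2 * (2 * (2 * (2 * (2 * (2 * (2 * (2 * (2 * tower_moves(1) + 1) + 1) + 1) + 1) + 1) + 1) + 1) + 1) + 1) + 1
Now compute bottom-up:
tower_moves(1) = 1
tower_moves(2) = 2 * 1 + 1 = 3
tower_moves(3) = 2 * 3 + 1 = 7
tower_moves(4) = 2 * 7 + 1 = 15
tower_moves(5) = 2 * 15 + 1 = 31
tower_moves(6) = 2 * 31 + 1 = 63
tower_moves(7) = 2 * 63 + 1 = 127
tower_moves(8) = 2 * 127 + 1 = 255
tower_moves(9) = 2 * 255 + 1 = 511
tower_moves(10) = 2 * 511 + 1 = 1023
tower_moves(11) = 2 * 1023 + 1 = 2047
= 2047


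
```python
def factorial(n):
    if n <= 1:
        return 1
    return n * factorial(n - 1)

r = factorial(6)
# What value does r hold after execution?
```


factorial(6)
= 6 * factorial(5)
= 6 * 5 * factorial(4)
= 6 * 5 * 4 * factorial(3)
= 6 * 5 * 4 * 3 * factorial(2)
= 6 * 5 * 4 * 3 * 2 * factorial(1)
= 6 * 5 * 4 * 3 * 2 * 1
= 720


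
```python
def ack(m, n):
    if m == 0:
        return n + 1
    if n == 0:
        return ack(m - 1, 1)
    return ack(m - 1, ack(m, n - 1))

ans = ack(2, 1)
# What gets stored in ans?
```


ack(2, 1)
= ack(1, ack(2, 0))
First compute ack(2, 0) = 3
= ack(1, 3)
= 5


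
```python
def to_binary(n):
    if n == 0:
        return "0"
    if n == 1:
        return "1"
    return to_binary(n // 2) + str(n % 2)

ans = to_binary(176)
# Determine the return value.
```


to_binary(176)
= to_binary(88) + "0"
= to_binary(44) + "0" + "0"
= to_binary(22) + "0" + "0" + "0"
= to_binary(11) + "0" + "0" + "0" + "0"
= to_binary(5) + "1" + "0" + "0" + "0" + "0"
= to_binary(2) + "1" + "1" + "0" + "0" + "0" + "0"
= to_binary(1) + "0" + "1" + "1" + "0" + "0" + "0" + "0"
= "1" + "0" + "1" + "1" + "0" + "0" + "0" + "0"
= "10110000"


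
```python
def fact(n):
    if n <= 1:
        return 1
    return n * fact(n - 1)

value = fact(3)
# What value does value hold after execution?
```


fact(3)
= 3 * fact(2)
= 3 * 2 * fact(1)
= 3 * 2 * 1
= 6


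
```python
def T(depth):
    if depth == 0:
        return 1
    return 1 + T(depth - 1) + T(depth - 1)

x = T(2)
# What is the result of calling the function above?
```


T(2)
= 1 + T(1) + T(1)
= 1 + 2 * T(1)
T(k) = 2^(k+1) - 1
T(0) = 1
T(1) = 3
T(2) = 7
T(2) = 2^3 - 1 = 7


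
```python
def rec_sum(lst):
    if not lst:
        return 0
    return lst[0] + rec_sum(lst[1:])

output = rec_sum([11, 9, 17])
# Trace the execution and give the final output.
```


rec_sum([11, 9, 17])
= 11 + rec_sum([9, 17])
= 11 + 9 + rec_sum([17])
= 11 + 9 + 17 + rec_sum([])
= 11 + 9 + 17 + 0
= 37


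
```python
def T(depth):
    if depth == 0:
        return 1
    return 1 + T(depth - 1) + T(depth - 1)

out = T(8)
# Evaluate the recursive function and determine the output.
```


T(8)
= 1 + T(7) + T(7)
= 1 + 2 * T(7)
T(k) = 2^(k+1) - 1
T(0) = 1
T(1) = 3
T(2) = 7
T(3) = 15
T(4) = 31
T(8) = 2^9 - 1 = 511


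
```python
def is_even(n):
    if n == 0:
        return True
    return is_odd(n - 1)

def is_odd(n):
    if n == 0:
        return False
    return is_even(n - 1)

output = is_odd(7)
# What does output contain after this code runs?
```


is_odd(7)
= is_even(6)
= is_odd(5)
= is_even(4)
= is_odd(3)
= is_even(2)
= is_odd(1)
= is_even(0)
n == 0: return True
= True


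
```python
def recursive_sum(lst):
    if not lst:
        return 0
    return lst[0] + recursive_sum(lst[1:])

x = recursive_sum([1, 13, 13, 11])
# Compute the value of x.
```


recursive_sum([1, 13, 13, 11])
= 1 + recursive_sum([13, 13, 11])
= 1 + 13 + recursive_sum([13, 11])
= 1 + 13 + 13 + recursive_sum([11])
= 1 + 13 + 13 + 11 + recursive_sum([])
= 1 + 13 + 13 + 11 + 0
= 38


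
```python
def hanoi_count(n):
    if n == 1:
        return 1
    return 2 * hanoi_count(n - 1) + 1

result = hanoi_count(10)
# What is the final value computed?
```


hanoi_count(10)
= 2 * hanoi_count(9) + 1
= 2 * (2 * hanoi_count(8) + 1) + 1
= 2 * (2 * (2 * hanoi_count(7) + 1) + 1) + 1
= 2 * (2 * (2 * (2 * hanoi_count(6) + 1) + 1) + 1) + 1
= 2 * (2 * (2 * (2 * (2 * hanoi_count(5) + 1) + 1) + 1) + 1) + 1
= 2 * (2 * (2 * (2 * (2 * (2 * hanoi_count(4) + 1) + 1) + 1) + 1) + 1) + 1
= 2 * (2 * (2 * (2 * (2 * (2 * (2 * hanoi_count(3) + 1) + 1) + 1) + 1) + 1) + 1) + 1
= 2 * (2 * (2 * (2 * (2 * (2 * (2 * (2 * hanoi_count(2) + 1) + 1) + 1) + 1) + 1) + 1) + 1) + 1
= 2 * (2 * (2 * (2 * (2 * (2 * (2 * (2 * (2 * hanoi_count(1) + 1) + 1) + 1) + 1) + 1) + 1) + 1) + 1) + 1
Now compute bottom-up:
hanoi_count(1) = 1
hanoi_count(2) = 2 * 1 + 1 = 3
hanoi_count(3) = 2 * 3 + 1 = 7
hanoi_count(4) = 2 * 7 + 1 = 15
hanoi_count(5) = 2 * 15 + 1 = 31
hanoi_count(6) = 2 * 31 + 1 = 63
hanoi_count(7) = 2 * 63 + 1 = 127
hanoi_count(8) = 2 * 127 + 1 = 255
hanoi_count(9) = 2 * 255 + 1 = 511
hanoi_count(10) = 2 * 511 + 1 = 1023
= 1023


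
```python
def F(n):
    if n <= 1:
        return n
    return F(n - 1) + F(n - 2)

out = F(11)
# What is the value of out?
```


F(11)
= F(10) + F(9)
= (F(9) + F(8)) + F(9)
Computing bottom-up: F(0)=0, F(1)=1, F(2)=1, F(3)=2, F(4)=3, F(5)=5, F(6)=8, F(7)=13, F(8)=21, F(9)=34, F(10)=55, F(11)=89
= 89


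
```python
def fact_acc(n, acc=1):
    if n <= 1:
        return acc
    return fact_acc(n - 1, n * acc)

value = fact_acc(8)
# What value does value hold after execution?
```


fact_acc(8, 1)
= fact_acc(7, 8 * 1) = fact_acc(7, 8)
= fact_acc(6, 7 * 8) = fact_acc(6, 56)
= fact_acc(5, 6 * 56) = fact_acc(5, 336)
= fact_acc(4, 5 * 336) = fact_acc(4, 1680)
= fact_acc(3, 4 * 1680) = fact_acc(3, 6720)
= fact_acc(2, 3 * 6720) = fact_acc(2, 20160)
= fact_acc(1, 2 * 20160) = fact_acc(1, 40320)
n <= 1, return acc = 40320


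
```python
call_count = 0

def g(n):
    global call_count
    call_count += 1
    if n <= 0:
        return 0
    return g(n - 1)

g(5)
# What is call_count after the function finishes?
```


g(5) calls g(4) calls ... calls g(0)
Total calls: 5 + 1 (for base case) = 6


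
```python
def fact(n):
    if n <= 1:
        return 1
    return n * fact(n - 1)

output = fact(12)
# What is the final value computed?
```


fact(12)
= 12 * fact(11)
= 12 * 11 * fact(10)
= 12 * 11 * 10 * fact(9)
= 12 * 11 * 10 * 9 * fact(8)
= 12 * 11 * 10 * 9 * 8 * fact(7)
= 12 * 11 * 10 * 9 * 8 * 7 * fact(6)
= 12 * 11 * 10 * 9 * 8 * 7 * 6 * fact(5)
= 12 * 11 * 10 * 9 * 8 * 7 * 6 * 5 * fact(4)
= 12 * 11 * 10 * 9 * 8 * 7 * 6 * 5 * 4 * fact(3)
= 12 * 11 * 10 * 9 * 8 * 7 * 6 * 5 * 4 * 3 * fact(2)
= 12 * 11 * 10 * 9 * 8 * 7 * 6 * 5 * 4 * 3 * 2 * fact(1)
= 12 * 11 * 10 * 9 * 8 * 7 * 6 * 5 * 4 * 3 * 2 * 1
= 479001600


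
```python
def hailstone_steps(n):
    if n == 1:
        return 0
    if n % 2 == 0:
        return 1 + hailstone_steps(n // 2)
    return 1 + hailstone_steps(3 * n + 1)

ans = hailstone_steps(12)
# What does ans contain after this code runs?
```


hailstone_steps(12)
12 is even -> hailstone_steps(6)
6 is even -> hailstone_steps(3)
3 is odd -> 3*3+1 = 10 -> hailstone_steps(10)
10 is even -> hailstone_steps(5)
5 is odd -> 3*5+1 = 16 -> hailstone_steps(16)
16 is even -> hailstone_steps(8)
8 is even -> hailstone_steps(4)
4 is even -> hailstone_steps(2)
2 is even -> hailstone_steps(1)
Reached 1 after 9 steps
= 9


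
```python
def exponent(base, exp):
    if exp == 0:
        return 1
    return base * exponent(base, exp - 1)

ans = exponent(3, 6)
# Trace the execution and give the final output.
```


exponent(3, 6)
= 3 * exponent(3, 5)
= 3 * 3 * exponent(3, 4)
= 3 * 3 * 3 * exponent(3, 3)
= 3 * 3 * 3 * 3 * exponent(3, 2)
= 3 * 3 * 3 * 3 * 3 * exponent(3, 1)
= 3 * 3 * 3 * 3 * 3 * 3 * exponent(3, 0)
= 3 * 3 * 3 * 3 * 3 * 3 * 1
= 729


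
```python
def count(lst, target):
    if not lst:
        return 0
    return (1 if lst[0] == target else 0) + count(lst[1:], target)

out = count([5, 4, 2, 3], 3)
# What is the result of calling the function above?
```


count([5, 4, 2, 3], 3)
lst[0]=5 != 3: 0 + count([4, 2, 3], 3)
lst[0]=4 != 3: 0 + count([2, 3], 3)
lst[0]=2 != 3: 0 + count([3], 3)
lst[0]=3 == 3: 1 + count([], 3)
= 1


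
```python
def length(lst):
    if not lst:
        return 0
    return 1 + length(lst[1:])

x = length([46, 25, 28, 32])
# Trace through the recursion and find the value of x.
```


length([46, 25, 28, 32])
= 1 + length([25, 28, 32])
= 1 + 1 + length([28, 32])
= 1 + 1 + 1 + length([32])
= 1 + 1 + 1 + 1 + length([])
= 1 + 1 + 1 + 1 + 0
= 4


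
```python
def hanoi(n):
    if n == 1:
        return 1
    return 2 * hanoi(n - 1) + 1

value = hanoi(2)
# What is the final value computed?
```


hanoi(2)
= 2 * hanoi(1) + 1
Now compute bottom-up:
hanoi(1) = 1
hanoi(2) = 2 * 1 + 1 = 3
= 3


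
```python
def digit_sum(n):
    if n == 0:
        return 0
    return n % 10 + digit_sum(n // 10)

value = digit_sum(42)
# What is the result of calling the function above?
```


digit_sum(42)
= 2 + digit_sum(4)
= 2 + 4 + digit_sum(0)
= 2 + 4 + 0
= 6


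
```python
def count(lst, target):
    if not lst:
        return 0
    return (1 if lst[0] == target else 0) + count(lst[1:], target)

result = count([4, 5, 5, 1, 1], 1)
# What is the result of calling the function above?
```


count([4, 5, 5, 1, 1], 1)
lst[0]=4 != 1: 0 + count([5, 5, 1, 1], 1)
lst[0]=5 != 1: 0 + count([5, 1, 1], 1)
lst[0]=5 != 1: 0 + count([1, 1], 1)
lst[0]=1 == 1: 1 + count([1], 1)
lst[0]=1 == 1: 1 + count([], 1)
= 2


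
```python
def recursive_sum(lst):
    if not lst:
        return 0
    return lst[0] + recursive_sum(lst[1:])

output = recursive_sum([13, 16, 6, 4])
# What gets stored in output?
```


recursive_sum([13, 16, 6, 4])
= 13 + recursive_sum([16, 6, 4])
= 13 + 16 + recursive_sum([6, 4])
= 13 + 16 + 6 + recursive_sum([4])
= 13 + 16 + 6 + 4 + recursive_sum([])
= 13 + 16 + 6 + 4 + 0
= 39


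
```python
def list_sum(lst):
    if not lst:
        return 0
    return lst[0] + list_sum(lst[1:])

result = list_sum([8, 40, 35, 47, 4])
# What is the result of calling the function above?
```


list_sum([8, 40, 35, 47, 4])
= 8 + list_sum([40, 35, 47, 4])
= 8 + 40 + list_sum([35, 47, 4])
= 8 + 40 + 35 + list_sum([47, 4])
= 8 + 40 + 35 + 47 + list_sum([4])
= 8 + 40 + 35 + 47 + 4 + list_sum([])
= 8 + 40 + 35 + 47 + 4 + 0
= 134


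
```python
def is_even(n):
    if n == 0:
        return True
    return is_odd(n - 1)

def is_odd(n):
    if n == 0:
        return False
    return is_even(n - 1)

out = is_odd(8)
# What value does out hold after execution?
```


is_odd(8)
= is_even(7)
= is_odd(6)
= is_even(5)
= is_odd(4)
= is_even(3)
= is_odd(2)
= is_even(1)
= is_odd(0)
n == 0: return False
= False


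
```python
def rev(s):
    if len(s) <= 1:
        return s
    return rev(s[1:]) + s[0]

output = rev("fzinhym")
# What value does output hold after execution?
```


rev("fzinhym")
= rev("zinhym") + "f"
= rev("inhym") + "z" + "f"
= rev("nhym") + "i" + "z" + "f"
= rev("hym") + "n" + "i" + "z" + "f"
= rev("ym") + "h" + "n" + "i" + "z" + "f"
= rev("m") + "y" + "h" + "n" + "i" + "z" + "f"
= "m" + "y" + "h" + "n" + "i" + "z" + "f"
= "myhnizf"


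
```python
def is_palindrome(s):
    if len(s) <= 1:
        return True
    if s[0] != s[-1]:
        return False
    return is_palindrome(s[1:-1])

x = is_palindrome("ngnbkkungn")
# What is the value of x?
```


is_palindrome("ngnbkkungn")
"ngnbkkungn": s[0]='n' == s[-1]='n' -> is_palindrome("gnbkkung")
"gnbkkung": s[0]='g' == s[-1]='g' -> is_palindrome("nbkkun")
"nbkkun": s[0]='n' == s[-1]='n' -> is_palindrome("bkku")
"bkku": s[0]='b' != s[-1]='u' -> False
= False


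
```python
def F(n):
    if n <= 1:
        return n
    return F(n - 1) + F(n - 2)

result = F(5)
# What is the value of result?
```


F(5)
= F(4) + F(3)
= (F(3) + F(2)) + F(3)
Computing bottom-up: F(0)=0, F(1)=1, F(2)=1, F(3)=2, F(4)=3, F(5)=5
= 5


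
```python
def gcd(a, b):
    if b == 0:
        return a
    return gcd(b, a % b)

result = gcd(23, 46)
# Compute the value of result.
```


gcd(23, 46)
= gcd(46, 23 % 46) = gcd(46, 23)
= gcd(23, 46 % 23) = gcd(23, 0)
b == 0, return a = 23


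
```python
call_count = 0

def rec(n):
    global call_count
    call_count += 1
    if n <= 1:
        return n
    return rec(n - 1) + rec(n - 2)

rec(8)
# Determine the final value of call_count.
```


rec(8) calls rec(7) and rec(6); each non-base call branches into two more.
Let C(k) = total number of calls made by rec(k), including the call to rec(k) itself.
Base cases: C(0) = 1, C(1) = 1
Recurrence: C(k) = 1 + C(k-1) + C(k-2)
  C(2) = 1 + C(1) + C(0) = 1 + 1 + 1 = 3
  C(3) = 1 + C(2) + C(1) = 1 + 3 + 1 = 5
  C(4) = 1 + C(3) + C(2) = 1 + 5 + 3 = 9
  C(5) = 1 + C(4) + C(3) = 1 + 9 + 5 = 15
  C(6) = 1 + C(5) + C(4) = 1 + 15 + 9 = 25
  C(7) = 1 + C(6) + C(5) = 1 + 25 + 15 = 41
  C(8) = 1 + C(7) + C(6) = 1 + 41 + 25 = 67
Total calls = C(8) = 67


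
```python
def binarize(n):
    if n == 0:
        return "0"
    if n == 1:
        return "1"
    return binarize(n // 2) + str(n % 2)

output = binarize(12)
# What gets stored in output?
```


binarize(12)
= binarize(6) + "0"
= binarize(3) + "0" + "0"
= binarize(1) + "1" + "0" + "0"
= "1" + "1" + "0" + "0"
= "1100"


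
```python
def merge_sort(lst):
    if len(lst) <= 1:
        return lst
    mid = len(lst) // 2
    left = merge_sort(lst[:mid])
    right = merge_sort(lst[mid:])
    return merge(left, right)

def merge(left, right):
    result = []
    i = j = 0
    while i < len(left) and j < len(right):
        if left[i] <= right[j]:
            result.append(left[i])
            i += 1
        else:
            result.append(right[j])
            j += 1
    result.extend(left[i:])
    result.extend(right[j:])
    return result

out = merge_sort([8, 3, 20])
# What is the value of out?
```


merge_sort([8, 3, 20])
Split into [8] and [3, 20]
Left sorted: [8]
Right sorted: [3, 20]
Merge [8] and [3, 20]
= [3, 8, 20]


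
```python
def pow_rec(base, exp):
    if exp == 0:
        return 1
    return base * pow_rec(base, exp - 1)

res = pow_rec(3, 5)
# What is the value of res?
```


pow_rec(3, 5)
= 3 * pow_rec(3, 4)
= 3 * 3 * pow_rec(3, 3)
= 3 * 3 * 3 * pow_rec(3, 2)
= 3 * 3 * 3 * 3 * pow_rec(3, 1)
= 3 * 3 * 3 * 3 * 3 * pow_rec(3, 0)
= 3 * 3 * 3 * 3 * 3 * 1
= 243


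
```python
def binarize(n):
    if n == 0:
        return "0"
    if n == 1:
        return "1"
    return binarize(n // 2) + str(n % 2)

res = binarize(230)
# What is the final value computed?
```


binarize(230)
= binarize(115) + "0"
= binarize(57) + "1" + "0"
= binarize(28) + "1" + "1" + "0"
= binarize(14) + "0" + "1" + "1" + "0"
= binarize(7) + "0" + "0" + "1" + "1" + "0"
= binarize(3) + "1" + "0" + "0" + "1" + "1" + "0"
= binarize(1) + "1" + "1" + "0" + "0" + "1" + "1" + "0"
= "1" + "1" + "1" + "0" + "0" + "1" + "1" + "0"
= "11100110"


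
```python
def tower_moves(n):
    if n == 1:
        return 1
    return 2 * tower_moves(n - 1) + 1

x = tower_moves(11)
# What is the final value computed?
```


tower_moves(11)
= 2 * tower_moves(10) + 1
= 2 * (2 * tower_moves(9) + 1) + 1
= 2 * (2 * (2 * tower_moves(8) + 1) + 1) + 1
= 2 * (2 * (2 * (2 * tower_moves(7) + 1) + 1) + 1) + 1
= 2 * (2 * (2 * (2 * (2 * tower_moves(6) + 1) + 1) + 1) + 1) + 1
= 2 * (2 * (2 * (2 * (2 * (2 * tower_moves(5) + 1) + 1) + 1) + 1) + 1) + 1
= 2 * (2 * (2 * (2 * (2 * (2 * (2 * tower_moves(4) + 1) + 1) + 1) + 1) + 1) + 1) + 1
= 2 * (2 * (2 * (2 * (2 * (2 * (2 * (2 * tower_moves(3) + 1) + 1) + 1) + 1) + 1) + 1) + 1) + 1
= 2 * (2 * (2 * (2 * (2 * (2 * (2 * (2 * (2 * tower_moves(2) + 1) + 1) + 1) + 1) + 1) + 1) + 1) + 1) + 1
= 2 * (2 * (2 * (2 * (2 * (2 * (2 * (2 * (2 * (2 * tower_moves(1) + 1) + 1) + 1) + 1) + 1) + 1) + 1) + 1) + 1) + 1
Now compute bottom-up:
tower_moves(1) = 1
tower_moves(2) = 2 * 1 + 1 = 3
tower_moves(3) = 2 * 3 + 1 = 7
tower_moves(4) = 2 * 7 + 1 = 15
tower_moves(5) = 2 * 15 + 1 = 31
tower_moves(6) = 2 * 31 + 1 = 63
tower_moves(7) = 2 * 63 + 1 = 127
tower_moves(8) = 2 * 127 + 1 = 255
tower_moves(9) = 2 * 255 + 1 = 511
tower_moves(10) = 2 * 511 + 1 = 1023
tower_moves(11) = 2 * 1023 + 1 = 2047
= 2047


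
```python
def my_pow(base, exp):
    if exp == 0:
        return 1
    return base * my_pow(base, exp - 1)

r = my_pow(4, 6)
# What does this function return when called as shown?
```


my_pow(4, 6)
= 4 * my_pow(4, 5)
= 4 * 4 * my_pow(4, 4)
= 4 * 4 * 4 * my_pow(4, 3)
= 4 * 4 * 4 * 4 * my_pow(4, 2)
= 4 * 4 * 4 * 4 * 4 * my_pow(4, 1)
= 4 * 4 * 4 * 4 * 4 * 4 * my_pow(4, 0)
= 4 * 4 * 4 * 4 * 4 * 4 * 1
= 4096


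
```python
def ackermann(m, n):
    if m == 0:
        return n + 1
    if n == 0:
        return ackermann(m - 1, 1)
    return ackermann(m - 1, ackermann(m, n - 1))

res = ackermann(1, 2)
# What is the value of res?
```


ackermann(1, 2)
= ackermann(0, ackermann(1, 1))
First compute ackermann(1, 1) = 3
= ackermann(0, 3)
= 4


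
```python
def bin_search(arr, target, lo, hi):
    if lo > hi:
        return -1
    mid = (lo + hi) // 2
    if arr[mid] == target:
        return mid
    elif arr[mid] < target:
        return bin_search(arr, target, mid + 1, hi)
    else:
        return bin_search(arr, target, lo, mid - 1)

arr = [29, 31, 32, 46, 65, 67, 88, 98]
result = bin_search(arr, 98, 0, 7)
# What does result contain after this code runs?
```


bin_search(arr, 98, 0, 7)
lo=0, hi=7, mid=3, arr[mid]=46
46 < 98, search right half
lo=4, hi=7, mid=5, arr[mid]=67
67 < 98, search right half
lo=6, hi=7, mid=6, arr[mid]=88
88 < 98, search right half
lo=7, hi=7, mid=7, arr[mid]=98
arr[7] == 98, found at index 7
= 7


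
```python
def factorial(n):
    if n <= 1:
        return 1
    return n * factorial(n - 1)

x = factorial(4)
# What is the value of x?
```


factorial(4)
= 4 * factorial(3)
= 4 * 3 * factorial(2)
= 4 * 3 * 2 * factorial(1)
= 4 * 3 * 2 * 1
= 24


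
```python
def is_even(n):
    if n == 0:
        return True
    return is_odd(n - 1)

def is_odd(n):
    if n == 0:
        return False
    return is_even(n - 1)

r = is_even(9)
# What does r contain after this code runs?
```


is_even(9)
= is_odd(8)
= is_even(7)
= is_odd(6)
= is_even(5)
= is_odd(4)
= is_even(3)
= is_odd(2)
= is_even(1)
= is_odd(0)
n == 0: return False
= False


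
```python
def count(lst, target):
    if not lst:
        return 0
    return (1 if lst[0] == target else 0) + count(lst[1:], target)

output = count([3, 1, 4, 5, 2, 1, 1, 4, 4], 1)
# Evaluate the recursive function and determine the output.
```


count([3, 1, 4, 5, 2, 1, 1, 4, 4], 1)
lst[0]=3 != 1: 0 + count([1, 4, 5, 2, 1, 1, 4, 4], 1)
lst[0]=1 == 1: 1 + count([4, 5, 2, 1, 1, 4, 4], 1)
lst[0]=4 != 1: 0 + count([5, 2, 1, 1, 4, 4], 1)
lst[0]=5 != 1: 0 + count([2, 1, 1, 4, 4], 1)
lst[0]=2 != 1: 0 + count([1, 1, 4, 4], 1)
lst[0]=1 == 1: 1 + count([1, 4, 4], 1)
lst[0]=1 == 1: 1 + count([4, 4], 1)
lst[0]=4 != 1: 0 + count([4], 1)
lst[0]=4 != 1: 0 + count([], 1)
= 3


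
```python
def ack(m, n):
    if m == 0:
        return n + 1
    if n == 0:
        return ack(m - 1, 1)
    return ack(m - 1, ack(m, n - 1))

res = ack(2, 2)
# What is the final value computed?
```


ack(2, 2)
= ack(1, ack(2, 1))
First compute ack(2, 1) = 5
= ack(1, 5)
= 7


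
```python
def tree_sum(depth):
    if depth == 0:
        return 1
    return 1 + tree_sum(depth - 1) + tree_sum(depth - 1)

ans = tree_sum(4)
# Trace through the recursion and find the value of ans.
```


tree_sum(4)
= 1 + tree_sum(3) + tree_sum(3)
= 1 + 2 * tree_sum(3)
tree_sum(k) = 2^(k+1) - 1
tree_sum(0) = 1
tree_sum(1) = 3
tree_sum(2) = 7
tree_sum(3) = 15
tree_sum(4) = 31
tree_sum(4) = 2^5 - 1 = 31


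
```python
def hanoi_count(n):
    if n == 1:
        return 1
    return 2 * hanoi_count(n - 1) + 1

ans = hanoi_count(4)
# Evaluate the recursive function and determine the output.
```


hanoi_count(4)
= 2 * hanoi_count(3) + 1
= 2 * (2 * hanoi_count(2) + 1) + 1
= 2 * (2 * (2 * hanoi_count(1) + 1) + 1) + 1
Now compute bottom-up:
hanoi_count(1) = 1
hanoi_count(2) = 2 * 1 + 1 = 3
hanoi_count(3) = 2 * 3 + 1 = 7
hanoi_count(4) = 2 * 7 + 1 = 15
= 15


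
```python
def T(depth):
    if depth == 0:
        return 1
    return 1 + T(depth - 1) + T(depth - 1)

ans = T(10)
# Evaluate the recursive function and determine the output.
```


T(10)
= 1 + T(9) + T(9)
= 1 + 2 * T(9)
T(k) = 2^(k+1) - 1
T(0) = 1
T(1) = 3
T(2) = 7
T(3) = 15
T(4) = 31
T(10) = 2^11 - 1 = 2047


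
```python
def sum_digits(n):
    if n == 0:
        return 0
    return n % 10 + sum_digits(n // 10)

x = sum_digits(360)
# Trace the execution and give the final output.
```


sum_digits(360)
= 0 + sum_digits(36)
= 0 + 6 + sum_digits(3)
= 0 + 6 + 3 + sum_digits(0)
= 0 + 6 + 3 + 0
= 9


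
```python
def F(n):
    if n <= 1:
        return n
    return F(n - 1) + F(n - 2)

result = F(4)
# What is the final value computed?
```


F(4)
= F(3) + F(2)
= (F(2) + F(1)) + F(2)
Computing bottom-up: F(0)=0, F(1)=1, F(2)=1, F(3)=2, F(4)=3
= 3


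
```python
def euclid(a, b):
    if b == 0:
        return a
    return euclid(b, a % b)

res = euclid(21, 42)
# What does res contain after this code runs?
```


euclid(21, 42)
= euclid(42, 21 % 42) = euclid(42, 21)
= euclid(21, 42 % 21) = euclid(21, 0)
b == 0, return a = 21


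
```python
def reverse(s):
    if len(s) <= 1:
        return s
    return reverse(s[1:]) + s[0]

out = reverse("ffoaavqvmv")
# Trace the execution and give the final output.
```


reverse("ffoaavqvmv")
= reverse("foaavqvmv") + "f"
= reverse("oaavqvmv") + "f" + "f"
= reverse("aavqvmv") + "o" + "f" + "f"
= reverse("avqvmv") + "a" + "o" + "f" + "f"
= reverse("vqvmv") + "a" + "a" + "o" + "f" + "f"
= reverse("qvmv") + "v" + "a" + "a" + "o" + "f" + "f"
= reverse("vmv") + "q" + "v" + "a" + "a" + "o" + "f" + "f"
= reverse("mv") + "v" + "q" + "v" + "a" + "a" + "o" + "f" + "f"
= reverse("v") + "m" + "v" + "q" + "v" + "a" + "a" + "o" + "f" + "f"
= "v" + "m" + "v" + "q" + "v" + "a" + "a" + "o" + "f" + "f"
= "vmvqvaaoff"


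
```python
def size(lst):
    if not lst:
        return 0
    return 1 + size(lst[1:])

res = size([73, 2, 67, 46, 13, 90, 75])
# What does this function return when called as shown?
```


size([73, 2, 67, 46, 13, 90, 75])
= 1 + size([2, 67, 46, 13, 90, 75])
= 1 + 1 + size([67, 46, 13, 90, 75])
= 1 + 1 + 1 + size([46, 13, 90, 75])
= 1 + 1 + 1 + 1 + size([13, 90, 75])
= 1 + 1 + 1 + 1 + 1 + size([90, 75])
= 1 + 1 + 1 + 1 + 1 + 1 + size([75])
= 1 + 1 + 1 + 1 + 1 + 1 + 1 + size([])
= 1 + 1 + 1 + 1 + 1 + 1 + 1 + 0
= 7


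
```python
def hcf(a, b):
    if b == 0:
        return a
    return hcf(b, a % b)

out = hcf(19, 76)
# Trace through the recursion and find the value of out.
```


hcf(19, 76)
= hcf(76, 19 % 76) = hcf(76, 19)
= hcf(19, 76 % 19) = hcf(19, 0)
b == 0, return a = 19


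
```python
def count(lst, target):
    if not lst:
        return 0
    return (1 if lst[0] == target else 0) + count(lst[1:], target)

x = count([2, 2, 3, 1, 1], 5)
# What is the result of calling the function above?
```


count([2, 2, 3, 1, 1], 5)
lst[0]=2 != 5: 0 + count([2, 3, 1, 1], 5)
lst[0]=2 != 5: 0 + count([3, 1, 1], 5)
lst[0]=3 != 5: 0 + count([1, 1], 5)
lst[0]=1 != 5: 0 + count([1], 5)
lst[0]=1 != 5: 0 + count([], 5)
= 0


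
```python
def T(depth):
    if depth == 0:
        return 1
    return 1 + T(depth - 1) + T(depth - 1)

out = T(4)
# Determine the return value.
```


T(4)
= 1 + T(3) + T(3)
= 1 + 2 * T(3)
T(k) = 2^(k+1) - 1
T(0) = 1
T(1) = 3
T(2) = 7
T(3) = 15
T(4) = 31
T(4) = 2^5 - 1 = 31


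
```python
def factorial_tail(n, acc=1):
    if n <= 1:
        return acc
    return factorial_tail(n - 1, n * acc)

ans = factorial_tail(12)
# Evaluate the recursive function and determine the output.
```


factorial_tail(12, 1)
= factorial_tail(11, 12 * 1) = factorial_tail(11, 12)
= factorial_tail(10, 11 * 12) = factorial_tail(10, 132)
= factorial_tail(9, 10 * 132) = factorial_tail(9, 1320)
= factorial_tail(8, 9 * 1320) = factorial_tail(8, 11880)
= factorial_tail(7, 8 * 11880) = factorial_tail(7, 95040)
= factorial_tail(6, 7 * 95040) = factorial_tail(6, 665280)
= factorial_tail(5, 6 * 665280) = factorial_tail(5, 3991680)
= factorial_tail(4, 5 * 3991680) = factorial_tail(4, 19958400)
= factorial_tail(3, 4 * 19958400) = factorial_tail(3, 79833600)
= factorial_tail(2, 3 * 79833600) = factorial_tail(2, 239500800)
= factorial_tail(1, 2 * 239500800) = factorial_tail(1, 479001600)
n <= 1, return acc = 479001600


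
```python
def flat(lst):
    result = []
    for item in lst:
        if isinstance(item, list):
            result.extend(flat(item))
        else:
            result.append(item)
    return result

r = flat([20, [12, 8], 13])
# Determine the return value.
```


flat([20, [12, 8], 13])
Processing each element:
  20 is not a list -> append 20
  [12, 8] is a list -> flat recursively -> [12, 8]
  13 is not a list -> append 13
= [20, 12, 8, 13]


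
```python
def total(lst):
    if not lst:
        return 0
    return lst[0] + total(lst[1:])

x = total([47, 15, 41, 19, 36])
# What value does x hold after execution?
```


total([47, 15, 41, 19, 36])
= 47 + total([15, 41, 19, 36])
= 47 + 15 + total([41, 19, 36])
= 47 + 15 + 41 + total([19, 36])
= 47 + 15 + 41 + 19 + total([36])
= 47 + 15 + 41 + 19 + 36 + total([])
= 47 + 15 + 41 + 19 + 36 + 0
= 158


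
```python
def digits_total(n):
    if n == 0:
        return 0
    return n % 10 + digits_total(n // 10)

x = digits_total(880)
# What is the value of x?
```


digits_total(880)
= 0 + digits_total(88)
= 0 + 8 + digits_total(8)
= 0 + 8 + 8 + digits_total(0)
= 0 + 8 + 8 + 0
= 16


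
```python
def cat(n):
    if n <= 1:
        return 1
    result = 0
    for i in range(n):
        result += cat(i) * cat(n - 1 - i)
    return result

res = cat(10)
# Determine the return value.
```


cat(10)
= sum of cat(i) * cat(10-1-i) for i in 0..9
First compute sub-values bottom-up:
  cat(0) = 1, cat(1) = 1
  cat(2) = 1*1 + 1*1 = 2
  cat(3) = 1*2 + 1*1 + 2*1 = 5
  cat(4) = 1*5 + 1*2 + 2*1 + 5*1 = 14
  cat(5) = 1*14 + 1*5 + 2*2 + 5*1 + 14*1 = 42
  cat(6) = 1*42 + 1*14 + 2*5 + 5*2 + 14*1 + 42*1 = 132
  cat(7) = 1*132 + 1*42 + 2*14 + 5*5 + 14*2 + 42*1 + 132*1 = 429
  cat(8) = 1*429 + 1*132 + 2*42 + 5*14 + 14*5 + 42*2 + 132*1 + 429*1 = 1430
  cat(9) = 1*1430 + 1*429 + 2*132 + 5*42 + 14*14 + 42*5 + 132*2 + 429*1 + 1430*1 = 4862
Now cat(10):
  cat(0)*cat(9) = 1*4862 = 4862
  cat(1)*cat(8) = 1*1430 = 1430
  cat(2)*cat(7) = 2*429 = 858
  cat(3)*cat(6) = 5*132 = 660
  cat(4)*cat(5) = 14*42 = 588
  cat(5)*cat(4) = 42*14 = 588
  cat(6)*cat(3) = 132*5 = 660
  cat(7)*cat(2) = 429*2 = 858
  cat(8)*cat(1) = 1430*1 = 1430
  cat(9)*cat(0) = 4862*1 = 4862
= 4862 + 1430 + 858 + 660 + 588 + 588 + 660 + 858 + 1430 + 4862
= 16796
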